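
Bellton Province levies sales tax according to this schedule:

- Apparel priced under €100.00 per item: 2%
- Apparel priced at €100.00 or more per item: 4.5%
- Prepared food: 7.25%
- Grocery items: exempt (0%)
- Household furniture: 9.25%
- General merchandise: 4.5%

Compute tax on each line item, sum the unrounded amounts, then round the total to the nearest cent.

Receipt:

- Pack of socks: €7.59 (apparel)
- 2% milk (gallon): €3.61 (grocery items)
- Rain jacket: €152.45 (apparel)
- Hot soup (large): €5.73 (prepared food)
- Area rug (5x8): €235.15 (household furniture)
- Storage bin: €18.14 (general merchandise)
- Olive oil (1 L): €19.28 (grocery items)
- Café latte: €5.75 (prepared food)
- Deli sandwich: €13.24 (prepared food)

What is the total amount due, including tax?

Pack of socks €7.59: apparel, under €100.00 → 2% → €0.1518
2% milk (gallon) €3.61: grocery items → 0% → €0.00
Rain jacket €152.45: apparel, €100.00 or more → 4.5% → €6.86025
Hot soup (large) €5.73: prepared food → 7.25% → €0.415425
Area rug (5x8) €235.15: household furniture → 9.25% → €21.751375
Storage bin €18.14: general merchandise → 4.5% → €0.8163
Olive oil (1 L) €19.28: grocery items → 0% → €0.00
Café latte €5.75: prepared food → 7.25% → €0.416875
Deli sandwich €13.24: prepared food → 7.25% → €0.9599
Subtotal = €460.94; unrounded tax = €31.371925 → €31.37; total due = €492.31

€492.31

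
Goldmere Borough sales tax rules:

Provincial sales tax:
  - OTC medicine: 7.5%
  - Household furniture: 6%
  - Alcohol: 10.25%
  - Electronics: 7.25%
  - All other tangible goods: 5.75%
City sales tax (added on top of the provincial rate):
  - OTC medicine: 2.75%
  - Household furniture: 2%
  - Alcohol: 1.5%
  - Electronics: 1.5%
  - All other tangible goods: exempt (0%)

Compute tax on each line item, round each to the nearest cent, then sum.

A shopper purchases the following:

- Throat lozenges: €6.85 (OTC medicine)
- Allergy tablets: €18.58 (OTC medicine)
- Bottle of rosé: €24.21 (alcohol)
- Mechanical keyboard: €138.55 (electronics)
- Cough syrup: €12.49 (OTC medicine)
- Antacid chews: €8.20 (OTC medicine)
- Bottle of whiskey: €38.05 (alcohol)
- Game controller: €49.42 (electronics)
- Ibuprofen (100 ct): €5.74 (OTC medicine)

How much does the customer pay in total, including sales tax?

€331.15

Throat lozenges €6.85: OTC medicine → 7.5% + 2.75% city = 10.25% → €0.70
Allergy tablets €18.58: OTC medicine → 7.5% + 2.75% city = 10.25% → €1.90
Bottle of rosé €24.21: alcohol → 10.25% + 1.5% city = 11.75% → €2.84
Mechanical keyboard €138.55: electronics → 7.25% + 1.5% city = 8.75% → €12.12
Cough syrup €12.49: OTC medicine → 7.5% + 2.75% city = 10.25% → €1.28
Antacid chews €8.20: OTC medicine → 7.5% + 2.75% city = 10.25% → €0.84
Bottle of whiskey €38.05: alcohol → 10.25% + 1.5% city = 11.75% → €4.47
Game controller €49.42: electronics → 7.25% + 1.5% city = 8.75% → €4.32
Ibuprofen (100 ct) €5.74: OTC medicine → 7.5% + 2.75% city = 10.25% → €0.59
Subtotal = €302.09; tax = €29.06; total due = €331.15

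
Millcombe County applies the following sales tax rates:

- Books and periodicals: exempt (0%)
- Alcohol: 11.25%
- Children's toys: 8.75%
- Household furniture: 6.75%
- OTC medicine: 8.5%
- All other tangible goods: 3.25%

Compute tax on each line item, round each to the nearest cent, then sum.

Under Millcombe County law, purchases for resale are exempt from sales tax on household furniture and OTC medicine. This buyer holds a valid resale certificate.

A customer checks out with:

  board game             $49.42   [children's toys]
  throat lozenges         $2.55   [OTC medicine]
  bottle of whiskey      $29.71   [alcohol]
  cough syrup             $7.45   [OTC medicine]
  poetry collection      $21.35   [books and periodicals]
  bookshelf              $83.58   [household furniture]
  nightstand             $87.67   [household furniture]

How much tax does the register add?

$7.66

Board game $49.42: children's toys → 8.75% → $4.32
Throat lozenges $2.55: OTC medicine, buyer-exempt → 0% → $0.00
Bottle of whiskey $29.71: alcohol → 11.25% → $3.34
Cough syrup $7.45: OTC medicine, buyer-exempt → 0% → $0.00
Poetry collection $21.35: books and periodicals → 0% → $0.00
Bookshelf $83.58: household furniture, buyer-exempt → 0% → $0.00
Nightstand $87.67: household furniture, buyer-exempt → 0% → $0.00
Total tax = $4.32 + $3.34 = $7.66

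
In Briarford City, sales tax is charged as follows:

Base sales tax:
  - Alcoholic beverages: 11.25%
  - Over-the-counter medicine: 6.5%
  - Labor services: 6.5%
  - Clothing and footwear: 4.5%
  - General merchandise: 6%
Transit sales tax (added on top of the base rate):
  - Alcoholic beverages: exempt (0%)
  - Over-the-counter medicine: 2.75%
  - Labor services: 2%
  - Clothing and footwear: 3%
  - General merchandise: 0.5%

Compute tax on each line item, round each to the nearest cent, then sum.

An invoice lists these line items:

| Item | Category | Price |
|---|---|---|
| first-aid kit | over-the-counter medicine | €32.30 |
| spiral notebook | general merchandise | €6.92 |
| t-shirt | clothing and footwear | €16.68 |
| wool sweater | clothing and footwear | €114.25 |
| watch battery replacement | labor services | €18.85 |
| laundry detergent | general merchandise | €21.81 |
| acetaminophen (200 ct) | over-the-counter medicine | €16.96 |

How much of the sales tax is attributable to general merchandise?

Spiral notebook €6.92: general merchandise → 6% + 0.5% transit = 6.5% → €0.45
Laundry detergent €21.81: general merchandise → 6% + 0.5% transit = 6.5% → €1.42
Tax on general merchandise = €0.45 + €1.42 = €1.87

€1.87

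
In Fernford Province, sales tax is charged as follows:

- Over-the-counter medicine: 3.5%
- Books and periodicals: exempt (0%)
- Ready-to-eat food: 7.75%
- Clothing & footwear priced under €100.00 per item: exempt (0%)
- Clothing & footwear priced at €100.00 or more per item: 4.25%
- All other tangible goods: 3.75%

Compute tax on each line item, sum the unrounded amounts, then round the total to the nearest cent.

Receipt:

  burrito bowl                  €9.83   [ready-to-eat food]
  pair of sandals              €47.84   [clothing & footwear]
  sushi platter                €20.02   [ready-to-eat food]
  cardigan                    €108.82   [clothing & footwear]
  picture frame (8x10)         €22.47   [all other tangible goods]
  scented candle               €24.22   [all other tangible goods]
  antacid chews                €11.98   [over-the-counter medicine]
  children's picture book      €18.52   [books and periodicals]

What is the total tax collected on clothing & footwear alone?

Pair of sandals €47.84: clothing & footwear, under €100.00 → 0% → €0.00
Cardigan €108.82: clothing & footwear, €100.00 or more → 4.25% → €4.62485
Tax on clothing & footwear: unrounded sum = €4.62485 → €4.62

€4.62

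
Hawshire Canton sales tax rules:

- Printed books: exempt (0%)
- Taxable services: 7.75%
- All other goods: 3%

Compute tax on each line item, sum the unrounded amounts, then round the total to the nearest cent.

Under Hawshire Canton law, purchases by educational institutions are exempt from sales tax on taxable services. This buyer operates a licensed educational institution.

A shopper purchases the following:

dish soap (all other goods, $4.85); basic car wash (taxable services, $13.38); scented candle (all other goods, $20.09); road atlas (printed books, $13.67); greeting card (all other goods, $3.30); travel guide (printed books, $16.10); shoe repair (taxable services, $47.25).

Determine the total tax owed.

Dish soap $4.85: all other goods → 3% → $0.1455
Basic car wash $13.38: taxable services, buyer-exempt → 0% → $0.00
Scented candle $20.09: all other goods → 3% → $0.6027
Road atlas $13.67: printed books → 0% → $0.00
Greeting card $3.30: all other goods → 3% → $0.099
Travel guide $16.10: printed books → 0% → $0.00
Shoe repair $47.25: taxable services, buyer-exempt → 0% → $0.00
Unrounded tax sum = $0.8472 → $0.85

$0.85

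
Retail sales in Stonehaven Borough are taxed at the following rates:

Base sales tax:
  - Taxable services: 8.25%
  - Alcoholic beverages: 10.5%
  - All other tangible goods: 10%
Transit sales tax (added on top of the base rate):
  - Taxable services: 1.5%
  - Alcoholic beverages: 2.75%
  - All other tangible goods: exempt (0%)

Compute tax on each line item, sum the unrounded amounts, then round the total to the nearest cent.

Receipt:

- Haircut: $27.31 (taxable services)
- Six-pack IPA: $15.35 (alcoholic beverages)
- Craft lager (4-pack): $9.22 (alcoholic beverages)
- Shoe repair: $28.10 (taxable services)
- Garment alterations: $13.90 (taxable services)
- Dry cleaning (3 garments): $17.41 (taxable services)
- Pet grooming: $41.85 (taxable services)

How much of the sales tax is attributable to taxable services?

$12.54

Haircut $27.31: taxable services → 8.25% + 1.5% transit = 9.75% → $2.662725
Shoe repair $28.10: taxable services → 8.25% + 1.5% transit = 9.75% → $2.73975
Garment alterations $13.90: taxable services → 8.25% + 1.5% transit = 9.75% → $1.35525
Dry cleaning (3 garments) $17.41: taxable services → 8.25% + 1.5% transit = 9.75% → $1.697475
Pet grooming $41.85: taxable services → 8.25% + 1.5% transit = 9.75% → $4.080375
Tax on taxable services: unrounded sum = $12.535575 → $12.54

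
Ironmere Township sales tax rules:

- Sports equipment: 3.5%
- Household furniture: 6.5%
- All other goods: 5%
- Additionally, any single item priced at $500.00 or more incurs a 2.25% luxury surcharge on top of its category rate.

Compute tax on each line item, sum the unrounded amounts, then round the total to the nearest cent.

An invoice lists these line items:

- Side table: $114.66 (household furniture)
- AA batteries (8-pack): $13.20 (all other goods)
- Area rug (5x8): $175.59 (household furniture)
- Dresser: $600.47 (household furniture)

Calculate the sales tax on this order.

$72.07

Side table $114.66: household furniture → 6.5% → $7.4529
AA batteries (8-pack) $13.20: all other goods → 5% → $0.66
Area rug (5x8) $175.59: household furniture → 6.5% → $11.41335
Dresser $600.47: household furniture → 6.5% + 2.25% surcharge = 8.75% → $52.541125
Unrounded tax sum = $72.067375 → $72.07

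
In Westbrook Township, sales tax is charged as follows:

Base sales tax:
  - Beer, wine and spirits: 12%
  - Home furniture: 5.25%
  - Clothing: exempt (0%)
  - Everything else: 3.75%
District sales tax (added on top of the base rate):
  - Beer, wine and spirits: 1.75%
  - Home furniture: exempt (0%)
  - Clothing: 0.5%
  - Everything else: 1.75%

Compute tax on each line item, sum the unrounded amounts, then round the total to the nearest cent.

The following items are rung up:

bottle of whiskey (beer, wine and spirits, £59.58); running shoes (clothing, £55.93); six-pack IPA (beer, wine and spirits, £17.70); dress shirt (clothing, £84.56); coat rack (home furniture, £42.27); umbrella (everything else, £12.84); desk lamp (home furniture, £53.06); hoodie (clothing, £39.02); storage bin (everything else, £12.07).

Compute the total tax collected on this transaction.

£17.90

Bottle of whiskey £59.58: beer, wine and spirits → 12% + 1.75% district = 13.75% → £8.19225
Running shoes £55.93: clothing → 0% + 0.5% district = 0.5% → £0.27965
Six-pack IPA £17.70: beer, wine and spirits → 12% + 1.75% district = 13.75% → £2.43375
Dress shirt £84.56: clothing → 0% + 0.5% district = 0.5% → £0.4228
Coat rack £42.27: home furniture → 5.25% + 0% district = 5.25% → £2.219175
Umbrella £12.84: everything else → 3.75% + 1.75% district = 5.5% → £0.7062
Desk lamp £53.06: home furniture → 5.25% + 0% district = 5.25% → £2.78565
Hoodie £39.02: clothing → 0% + 0.5% district = 0.5% → £0.1951
Storage bin £12.07: everything else → 3.75% + 1.75% district = 5.5% → £0.66385
Unrounded tax sum = £17.898425 → £17.90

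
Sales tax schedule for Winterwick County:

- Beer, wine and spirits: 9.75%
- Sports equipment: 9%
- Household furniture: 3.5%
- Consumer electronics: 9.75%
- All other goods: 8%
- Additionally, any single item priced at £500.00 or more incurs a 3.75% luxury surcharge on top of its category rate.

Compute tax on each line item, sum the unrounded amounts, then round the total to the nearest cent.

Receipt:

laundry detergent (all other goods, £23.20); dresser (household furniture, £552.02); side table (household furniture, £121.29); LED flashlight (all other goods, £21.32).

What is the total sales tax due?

Laundry detergent £23.20: all other goods → 8% → £1.856
Dresser £552.02: household furniture → 3.5% + 3.75% surcharge = 7.25% → £40.02145
Side table £121.29: household furniture → 3.5% → £4.24515
LED flashlight £21.32: all other goods → 8% → £1.7056
Unrounded tax sum = £47.8282 → £47.83

£47.83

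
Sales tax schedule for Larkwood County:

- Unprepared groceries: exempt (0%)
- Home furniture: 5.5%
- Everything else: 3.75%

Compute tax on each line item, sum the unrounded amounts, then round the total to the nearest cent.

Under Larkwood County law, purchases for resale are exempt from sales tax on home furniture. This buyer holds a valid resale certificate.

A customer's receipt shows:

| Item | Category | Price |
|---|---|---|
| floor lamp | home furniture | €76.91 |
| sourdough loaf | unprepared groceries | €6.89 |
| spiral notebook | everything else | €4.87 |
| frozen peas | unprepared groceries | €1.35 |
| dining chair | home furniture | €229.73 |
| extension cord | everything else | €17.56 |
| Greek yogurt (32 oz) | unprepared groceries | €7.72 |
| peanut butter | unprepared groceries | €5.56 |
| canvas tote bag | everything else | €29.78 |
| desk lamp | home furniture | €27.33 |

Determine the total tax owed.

Floor lamp €76.91: home furniture, buyer-exempt → 0% → €0.00
Sourdough loaf €6.89: unprepared groceries → 0% → €0.00
Spiral notebook €4.87: everything else → 3.75% → €0.182625
Frozen peas €1.35: unprepared groceries → 0% → €0.00
Dining chair €229.73: home furniture, buyer-exempt → 0% → €0.00
Extension cord €17.56: everything else → 3.75% → €0.6585
Greek yogurt (32 oz) €7.72: unprepared groceries → 0% → €0.00
Peanut butter €5.56: unprepared groceries → 0% → €0.00
Canvas tote bag €29.78: everything else → 3.75% → €1.11675
Desk lamp €27.33: home furniture, buyer-exempt → 0% → €0.00
Unrounded tax sum = €1.957875 → €1.96

€1.96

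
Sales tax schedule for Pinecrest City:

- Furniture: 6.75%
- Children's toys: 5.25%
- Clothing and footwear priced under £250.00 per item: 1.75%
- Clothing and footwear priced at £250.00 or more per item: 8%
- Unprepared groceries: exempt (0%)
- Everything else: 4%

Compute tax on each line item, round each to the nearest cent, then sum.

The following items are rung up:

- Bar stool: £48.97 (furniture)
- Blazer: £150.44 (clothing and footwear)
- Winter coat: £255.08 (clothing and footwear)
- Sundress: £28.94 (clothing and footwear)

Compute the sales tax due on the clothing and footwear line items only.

Blazer £150.44: clothing and footwear, under £250.00 → 1.75% → £2.63
Winter coat £255.08: clothing and footwear, £250.00 or more → 8% → £20.41
Sundress £28.94: clothing and footwear, under £250.00 → 1.75% → £0.51
Tax on clothing and footwear = £2.63 + £20.41 + £0.51 = £23.55

£23.55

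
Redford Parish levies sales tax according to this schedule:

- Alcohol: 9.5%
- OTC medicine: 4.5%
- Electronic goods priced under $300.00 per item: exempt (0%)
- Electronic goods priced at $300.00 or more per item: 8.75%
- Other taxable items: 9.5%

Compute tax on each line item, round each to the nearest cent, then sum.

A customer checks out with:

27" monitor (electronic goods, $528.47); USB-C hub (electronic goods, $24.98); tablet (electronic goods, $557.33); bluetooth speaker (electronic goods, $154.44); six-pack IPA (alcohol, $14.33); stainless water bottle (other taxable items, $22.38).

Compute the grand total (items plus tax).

27" monitor $528.47: electronic goods, $300.00 or more → 8.75% → $46.24
USB-C hub $24.98: electronic goods, under $300.00 → 0% → $0.00
Tablet $557.33: electronic goods, $300.00 or more → 8.75% → $48.77
Bluetooth speaker $154.44: electronic goods, under $300.00 → 0% → $0.00
Six-pack IPA $14.33: alcohol → 9.5% → $1.36
Stainless water bottle $22.38: other taxable items → 9.5% → $2.13
Subtotal = $1301.93; tax = $98.50; total due = $1400.43

$1400.43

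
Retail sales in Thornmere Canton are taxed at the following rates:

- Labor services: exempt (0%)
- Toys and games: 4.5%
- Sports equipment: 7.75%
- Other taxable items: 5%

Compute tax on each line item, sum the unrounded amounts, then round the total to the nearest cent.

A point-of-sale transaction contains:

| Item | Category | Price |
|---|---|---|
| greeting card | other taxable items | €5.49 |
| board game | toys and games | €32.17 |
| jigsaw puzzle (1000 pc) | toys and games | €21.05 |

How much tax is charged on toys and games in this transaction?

Board game €32.17: toys and games → 4.5% → €1.44765
Jigsaw puzzle (1000 pc) €21.05: toys and games → 4.5% → €0.94725
Tax on toys and games: unrounded sum = €2.3949 → €2.39

€2.39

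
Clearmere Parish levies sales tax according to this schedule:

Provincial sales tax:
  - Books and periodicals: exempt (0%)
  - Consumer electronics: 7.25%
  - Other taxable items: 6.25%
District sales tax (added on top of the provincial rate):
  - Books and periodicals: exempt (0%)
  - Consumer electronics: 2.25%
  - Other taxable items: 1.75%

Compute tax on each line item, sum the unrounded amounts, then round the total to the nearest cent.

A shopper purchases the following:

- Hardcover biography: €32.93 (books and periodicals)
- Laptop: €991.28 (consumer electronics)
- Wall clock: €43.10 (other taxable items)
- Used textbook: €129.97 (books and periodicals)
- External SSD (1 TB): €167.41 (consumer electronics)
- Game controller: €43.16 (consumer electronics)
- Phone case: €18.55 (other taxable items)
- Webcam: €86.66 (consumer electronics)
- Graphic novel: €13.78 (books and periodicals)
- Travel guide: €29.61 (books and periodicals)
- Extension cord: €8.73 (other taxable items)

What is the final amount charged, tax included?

€1693.22

Hardcover biography €32.93: books and periodicals → 0% + 0% district = 0% → €0.00
Laptop €991.28: consumer electronics → 7.25% + 2.25% district = 9.5% → €94.1716
Wall clock €43.10: other taxable items → 6.25% + 1.75% district = 8% → €3.448
Used textbook €129.97: books and periodicals → 0% + 0% district = 0% → €0.00
External SSD (1 TB) €167.41: consumer electronics → 7.25% + 2.25% district = 9.5% → €15.90395
Game controller €43.16: consumer electronics → 7.25% + 2.25% district = 9.5% → €4.1002
Phone case €18.55: other taxable items → 6.25% + 1.75% district = 8% → €1.484
Webcam €86.66: consumer electronics → 7.25% + 2.25% district = 9.5% → €8.2327
Graphic novel €13.78: books and periodicals → 0% + 0% district = 0% → €0.00
Travel guide €29.61: books and periodicals → 0% + 0% district = 0% → €0.00
Extension cord €8.73: other taxable items → 6.25% + 1.75% district = 8% → €0.6984
Subtotal = €1565.18; unrounded tax = €128.03885 → €128.04; total due = €1693.22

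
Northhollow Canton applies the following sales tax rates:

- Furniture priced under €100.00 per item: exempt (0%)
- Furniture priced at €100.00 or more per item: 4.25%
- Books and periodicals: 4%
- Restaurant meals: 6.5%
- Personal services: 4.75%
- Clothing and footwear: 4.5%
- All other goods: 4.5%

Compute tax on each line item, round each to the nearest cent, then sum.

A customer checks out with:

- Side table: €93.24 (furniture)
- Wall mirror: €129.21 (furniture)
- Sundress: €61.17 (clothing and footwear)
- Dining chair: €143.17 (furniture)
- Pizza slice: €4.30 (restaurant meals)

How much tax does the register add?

Side table €93.24: furniture, under €100.00 → 0% → €0.00
Wall mirror €129.21: furniture, €100.00 or more → 4.25% → €5.49
Sundress €61.17: clothing and footwear → 4.5% → €2.75
Dining chair €143.17: furniture, €100.00 or more → 4.25% → €6.08
Pizza slice €4.30: restaurant meals → 6.5% → €0.28
Total tax = €5.49 + €2.75 + €6.08 + €0.28 = €14.60

€14.60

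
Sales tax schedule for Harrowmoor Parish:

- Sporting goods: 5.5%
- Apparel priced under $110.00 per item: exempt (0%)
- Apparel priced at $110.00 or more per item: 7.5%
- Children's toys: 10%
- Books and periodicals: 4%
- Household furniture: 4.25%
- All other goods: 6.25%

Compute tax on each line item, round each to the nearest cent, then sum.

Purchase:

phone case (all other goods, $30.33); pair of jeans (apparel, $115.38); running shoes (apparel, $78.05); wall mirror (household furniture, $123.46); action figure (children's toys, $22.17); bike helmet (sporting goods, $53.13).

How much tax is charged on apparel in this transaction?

$8.65

Pair of jeans $115.38: apparel, $110.00 or more → 7.5% → $8.65
Running shoes $78.05: apparel, under $110.00 → 0% → $0.00
Tax on apparel = $8.65 + $0.00 = $8.65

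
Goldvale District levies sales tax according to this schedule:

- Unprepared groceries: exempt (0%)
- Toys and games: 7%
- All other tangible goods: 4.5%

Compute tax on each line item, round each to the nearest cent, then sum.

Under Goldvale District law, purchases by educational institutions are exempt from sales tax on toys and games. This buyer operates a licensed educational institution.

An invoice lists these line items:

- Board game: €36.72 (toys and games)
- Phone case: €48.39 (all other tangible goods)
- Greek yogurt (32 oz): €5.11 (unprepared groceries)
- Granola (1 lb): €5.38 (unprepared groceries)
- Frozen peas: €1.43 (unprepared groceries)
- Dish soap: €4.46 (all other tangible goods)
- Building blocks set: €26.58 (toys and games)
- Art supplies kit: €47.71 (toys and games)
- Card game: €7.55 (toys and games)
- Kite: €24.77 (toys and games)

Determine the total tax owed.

Board game €36.72: toys and games, buyer-exempt → 0% → €0.00
Phone case €48.39: all other tangible goods → 4.5% → €2.18
Greek yogurt (32 oz) €5.11: unprepared groceries → 0% → €0.00
Granola (1 lb) €5.38: unprepared groceries → 0% → €0.00
Frozen peas €1.43: unprepared groceries → 0% → €0.00
Dish soap €4.46: all other tangible goods → 4.5% → €0.20
Building blocks set €26.58: toys and games, buyer-exempt → 0% → €0.00
Art supplies kit €47.71: toys and games, buyer-exempt → 0% → €0.00
Card game €7.55: toys and games, buyer-exempt → 0% → €0.00
Kite €24.77: toys and games, buyer-exempt → 0% → €0.00
Total tax = €2.18 + €0.20 = €2.38

€2.38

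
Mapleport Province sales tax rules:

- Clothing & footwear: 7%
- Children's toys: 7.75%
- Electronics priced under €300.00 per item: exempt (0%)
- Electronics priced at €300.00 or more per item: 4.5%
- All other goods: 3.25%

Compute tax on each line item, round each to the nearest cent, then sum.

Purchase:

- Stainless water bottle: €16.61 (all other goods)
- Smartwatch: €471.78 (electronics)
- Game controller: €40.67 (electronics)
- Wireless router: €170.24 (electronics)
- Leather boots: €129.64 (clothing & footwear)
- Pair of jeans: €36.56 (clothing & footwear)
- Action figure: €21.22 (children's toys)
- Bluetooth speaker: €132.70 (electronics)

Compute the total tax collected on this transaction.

€35.04

Stainless water bottle €16.61: all other goods → 3.25% → €0.54
Smartwatch €471.78: electronics, €300.00 or more → 4.5% → €21.23
Game controller €40.67: electronics, under €300.00 → 0% → €0.00
Wireless router €170.24: electronics, under €300.00 → 0% → €0.00
Leather boots €129.64: clothing & footwear → 7% → €9.07
Pair of jeans €36.56: clothing & footwear → 7% → €2.56
Action figure €21.22: children's toys → 7.75% → €1.64
Bluetooth speaker €132.70: electronics, under €300.00 → 0% → €0.00
Total tax = €0.54 + €21.23 + €9.07 + €2.56 + €1.64 = €35.04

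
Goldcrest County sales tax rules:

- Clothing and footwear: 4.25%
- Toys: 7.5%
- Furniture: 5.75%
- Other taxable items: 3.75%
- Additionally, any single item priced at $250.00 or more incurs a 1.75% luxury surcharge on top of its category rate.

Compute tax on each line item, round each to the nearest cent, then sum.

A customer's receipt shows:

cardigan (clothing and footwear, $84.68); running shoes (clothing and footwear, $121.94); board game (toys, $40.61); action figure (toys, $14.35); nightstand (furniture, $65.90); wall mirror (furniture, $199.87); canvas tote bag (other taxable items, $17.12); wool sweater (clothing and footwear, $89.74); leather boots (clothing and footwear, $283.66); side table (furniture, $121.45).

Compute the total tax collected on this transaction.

Cardigan $84.68: clothing and footwear → 4.25% → $3.60
Running shoes $121.94: clothing and footwear → 4.25% → $5.18
Board game $40.61: toys → 7.5% → $3.05
Action figure $14.35: toys → 7.5% → $1.08
Nightstand $65.90: furniture → 5.75% → $3.79
Wall mirror $199.87: furniture → 5.75% → $11.49
Canvas tote bag $17.12: other taxable items → 3.75% → $0.64
Wool sweater $89.74: clothing and footwear → 4.25% → $3.81
Leather boots $283.66: clothing and footwear → 4.25% + 1.75% surcharge = 6% → $17.02
Side table $121.45: furniture → 5.75% → $6.98
Total tax = $3.60 + $5.18 + $3.05 + $1.08 + $3.79 + $11.49 + $0.64 + $3.81 + $17.02 + $6.98 = $56.64

$56.64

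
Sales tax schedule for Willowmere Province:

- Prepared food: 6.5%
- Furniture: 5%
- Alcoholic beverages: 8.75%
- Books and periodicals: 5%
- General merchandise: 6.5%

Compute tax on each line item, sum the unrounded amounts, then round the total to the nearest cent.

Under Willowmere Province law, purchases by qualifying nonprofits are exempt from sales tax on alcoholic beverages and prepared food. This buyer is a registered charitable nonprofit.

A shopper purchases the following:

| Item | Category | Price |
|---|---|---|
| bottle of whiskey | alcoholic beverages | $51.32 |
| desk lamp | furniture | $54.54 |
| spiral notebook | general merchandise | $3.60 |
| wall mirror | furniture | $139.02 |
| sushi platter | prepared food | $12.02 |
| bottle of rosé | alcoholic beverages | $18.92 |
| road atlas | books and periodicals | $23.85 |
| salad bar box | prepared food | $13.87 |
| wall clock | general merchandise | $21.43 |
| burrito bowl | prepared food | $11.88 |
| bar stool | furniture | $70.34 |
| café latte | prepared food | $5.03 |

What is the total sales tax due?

Bottle of whiskey $51.32: alcoholic beverages, buyer-exempt → 0% → $0.00
Desk lamp $54.54: furniture → 5% → $2.727
Spiral notebook $3.60: general merchandise → 6.5% → $0.234
Wall mirror $139.02: furniture → 5% → $6.951
Sushi platter $12.02: prepared food, buyer-exempt → 0% → $0.00
Bottle of rosé $18.92: alcoholic beverages, buyer-exempt → 0% → $0.00
Road atlas $23.85: books and periodicals → 5% → $1.1925
Salad bar box $13.87: prepared food, buyer-exempt → 0% → $0.00
Wall clock $21.43: general merchandise → 6.5% → $1.39295
Burrito bowl $11.88: prepared food, buyer-exempt → 0% → $0.00
Bar stool $70.34: furniture → 5% → $3.517
Café latte $5.03: prepared food, buyer-exempt → 0% → $0.00
Unrounded tax sum = $16.01445 → $16.01

$16.01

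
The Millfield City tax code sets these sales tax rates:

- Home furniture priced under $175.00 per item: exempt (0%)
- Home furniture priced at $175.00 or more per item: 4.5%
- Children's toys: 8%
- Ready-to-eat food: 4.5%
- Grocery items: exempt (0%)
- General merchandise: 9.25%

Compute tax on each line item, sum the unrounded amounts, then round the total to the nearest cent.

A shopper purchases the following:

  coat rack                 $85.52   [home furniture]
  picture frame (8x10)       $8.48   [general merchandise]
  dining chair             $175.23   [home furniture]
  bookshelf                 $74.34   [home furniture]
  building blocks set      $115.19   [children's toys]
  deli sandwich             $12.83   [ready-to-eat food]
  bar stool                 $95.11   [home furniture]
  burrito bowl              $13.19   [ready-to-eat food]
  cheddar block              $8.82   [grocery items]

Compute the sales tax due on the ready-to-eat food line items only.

$1.17

Deli sandwich $12.83: ready-to-eat food → 4.5% → $0.57735
Burrito bowl $13.19: ready-to-eat food → 4.5% → $0.59355
Tax on ready-to-eat food: unrounded sum = $1.1709 → $1.17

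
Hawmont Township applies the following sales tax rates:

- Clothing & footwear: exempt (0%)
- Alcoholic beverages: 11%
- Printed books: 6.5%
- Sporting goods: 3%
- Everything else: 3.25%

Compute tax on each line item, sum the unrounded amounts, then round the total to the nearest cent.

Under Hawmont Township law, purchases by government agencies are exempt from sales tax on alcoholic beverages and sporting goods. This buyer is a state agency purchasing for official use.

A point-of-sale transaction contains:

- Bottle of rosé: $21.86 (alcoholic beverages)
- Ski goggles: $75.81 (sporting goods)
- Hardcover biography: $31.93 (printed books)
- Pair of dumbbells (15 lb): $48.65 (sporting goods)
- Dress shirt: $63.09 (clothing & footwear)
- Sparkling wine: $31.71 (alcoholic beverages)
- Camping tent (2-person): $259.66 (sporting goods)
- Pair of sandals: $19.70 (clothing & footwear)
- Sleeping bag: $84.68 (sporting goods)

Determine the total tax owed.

Bottle of rosé $21.86: alcoholic beverages, buyer-exempt → 0% → $0.00
Ski goggles $75.81: sporting goods, buyer-exempt → 0% → $0.00
Hardcover biography $31.93: printed books → 6.5% → $2.07545
Pair of dumbbells (15 lb) $48.65: sporting goods, buyer-exempt → 0% → $0.00
Dress shirt $63.09: clothing & footwear → 0% → $0.00
Sparkling wine $31.71: alcoholic beverages, buyer-exempt → 0% → $0.00
Camping tent (2-person) $259.66: sporting goods, buyer-exempt → 0% → $0.00
Pair of sandals $19.70: clothing & footwear → 0% → $0.00
Sleeping bag $84.68: sporting goods, buyer-exempt → 0% → $0.00
Unrounded tax sum = $2.07545 → $2.08

$2.08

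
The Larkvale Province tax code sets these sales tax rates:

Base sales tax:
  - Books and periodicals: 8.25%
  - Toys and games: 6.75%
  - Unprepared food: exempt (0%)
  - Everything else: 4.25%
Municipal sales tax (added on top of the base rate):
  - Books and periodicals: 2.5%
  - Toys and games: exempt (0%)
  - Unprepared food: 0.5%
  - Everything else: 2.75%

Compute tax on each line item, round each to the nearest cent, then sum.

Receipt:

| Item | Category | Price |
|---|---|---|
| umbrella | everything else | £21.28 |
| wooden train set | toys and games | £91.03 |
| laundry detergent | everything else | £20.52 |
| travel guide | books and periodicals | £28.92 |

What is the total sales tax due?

£12.18

Umbrella £21.28: everything else → 4.25% + 2.75% municipal = 7% → £1.49
Wooden train set £91.03: toys and games → 6.75% + 0% municipal = 6.75% → £6.14
Laundry detergent £20.52: everything else → 4.25% + 2.75% municipal = 7% → £1.44
Travel guide £28.92: books and periodicals → 8.25% + 2.5% municipal = 10.75% → £3.11
Total tax = £1.49 + £6.14 + £1.44 + £3.11 = £12.18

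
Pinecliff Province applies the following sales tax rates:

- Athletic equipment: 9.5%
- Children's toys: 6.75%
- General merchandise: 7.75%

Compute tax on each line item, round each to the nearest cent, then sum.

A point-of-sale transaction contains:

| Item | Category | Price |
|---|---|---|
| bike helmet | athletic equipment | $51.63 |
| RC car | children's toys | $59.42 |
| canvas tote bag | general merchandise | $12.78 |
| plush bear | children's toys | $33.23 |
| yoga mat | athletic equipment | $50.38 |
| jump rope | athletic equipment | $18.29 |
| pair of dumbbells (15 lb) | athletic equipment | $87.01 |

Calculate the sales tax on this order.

$26.94

Bike helmet $51.63: athletic equipment → 9.5% → $4.90
RC car $59.42: children's toys → 6.75% → $4.01
Canvas tote bag $12.78: general merchandise → 7.75% → $0.99
Plush bear $33.23: children's toys → 6.75% → $2.24
Yoga mat $50.38: athletic equipment → 9.5% → $4.79
Jump rope $18.29: athletic equipment → 9.5% → $1.74
Pair of dumbbells (15 lb) $87.01: athletic equipment → 9.5% → $8.27
Total tax = $4.90 + $4.01 + $0.99 + $2.24 + $4.79 + $1.74 + $8.27 = $26.94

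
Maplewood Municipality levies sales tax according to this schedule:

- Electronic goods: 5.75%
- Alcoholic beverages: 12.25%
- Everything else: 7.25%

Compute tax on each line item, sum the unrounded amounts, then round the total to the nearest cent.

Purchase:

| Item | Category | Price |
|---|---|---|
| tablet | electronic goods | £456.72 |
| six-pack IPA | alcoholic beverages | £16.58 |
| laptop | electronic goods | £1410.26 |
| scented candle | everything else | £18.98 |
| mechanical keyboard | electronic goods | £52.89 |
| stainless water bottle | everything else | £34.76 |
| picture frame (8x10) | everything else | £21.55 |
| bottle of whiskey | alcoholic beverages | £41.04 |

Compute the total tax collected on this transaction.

£122.91

Tablet £456.72: electronic goods → 5.75% → £26.2614
Six-pack IPA £16.58: alcoholic beverages → 12.25% → £2.03105
Laptop £1410.26: electronic goods → 5.75% → £81.08995
Scented candle £18.98: everything else → 7.25% → £1.37605
Mechanical keyboard £52.89: electronic goods → 5.75% → £3.041175
Stainless water bottle £34.76: everything else → 7.25% → £2.5201
Picture frame (8x10) £21.55: everything else → 7.25% → £1.562375
Bottle of whiskey £41.04: alcoholic beverages → 12.25% → £5.0274
Unrounded tax sum = £122.9095 → £122.91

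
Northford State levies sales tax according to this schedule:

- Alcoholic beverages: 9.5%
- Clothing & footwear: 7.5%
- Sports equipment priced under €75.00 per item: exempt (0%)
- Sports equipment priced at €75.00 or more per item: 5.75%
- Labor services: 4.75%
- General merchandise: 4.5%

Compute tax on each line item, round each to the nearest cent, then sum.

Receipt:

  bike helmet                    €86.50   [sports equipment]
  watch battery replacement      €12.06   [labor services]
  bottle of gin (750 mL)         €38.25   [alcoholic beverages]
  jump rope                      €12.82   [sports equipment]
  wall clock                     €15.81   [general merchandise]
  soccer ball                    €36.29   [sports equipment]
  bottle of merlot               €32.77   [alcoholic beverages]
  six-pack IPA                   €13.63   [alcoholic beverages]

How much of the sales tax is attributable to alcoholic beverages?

Bottle of gin (750 mL) €38.25: alcoholic beverages → 9.5% → €3.63
Bottle of merlot €32.77: alcoholic beverages → 9.5% → €3.11
Six-pack IPA €13.63: alcoholic beverages → 9.5% → €1.29
Tax on alcoholic beverages = €3.63 + €3.11 + €1.29 = €8.03

€8.03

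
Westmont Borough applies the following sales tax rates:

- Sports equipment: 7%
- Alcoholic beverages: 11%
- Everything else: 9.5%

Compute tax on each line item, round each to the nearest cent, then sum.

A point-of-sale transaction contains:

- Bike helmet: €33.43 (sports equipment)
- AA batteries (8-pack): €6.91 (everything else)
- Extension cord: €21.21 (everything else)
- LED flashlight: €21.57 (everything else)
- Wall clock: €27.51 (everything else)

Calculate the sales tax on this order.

€9.67

Bike helmet €33.43: sports equipment → 7% → €2.34
AA batteries (8-pack) €6.91: everything else → 9.5% → €0.66
Extension cord €21.21: everything else → 9.5% → €2.01
LED flashlight €21.57: everything else → 9.5% → €2.05
Wall clock €27.51: everything else → 9.5% → €2.61
Total tax = €2.34 + €0.66 + €2.01 + €2.05 + €2.61 = €9.67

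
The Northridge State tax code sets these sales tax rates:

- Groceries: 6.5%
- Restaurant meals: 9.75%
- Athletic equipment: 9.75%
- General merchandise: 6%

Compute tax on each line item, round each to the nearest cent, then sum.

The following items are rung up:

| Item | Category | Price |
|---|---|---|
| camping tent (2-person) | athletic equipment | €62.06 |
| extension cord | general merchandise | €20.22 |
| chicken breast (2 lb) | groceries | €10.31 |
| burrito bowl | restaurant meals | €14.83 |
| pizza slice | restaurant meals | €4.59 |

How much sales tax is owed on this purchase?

Camping tent (2-person) €62.06: athletic equipment → 9.75% → €6.05
Extension cord €20.22: general merchandise → 6% → €1.21
Chicken breast (2 lb) €10.31: groceries → 6.5% → €0.67
Burrito bowl €14.83: restaurant meals → 9.75% → €1.45
Pizza slice €4.59: restaurant meals → 9.75% → €0.45
Total tax = €6.05 + €1.21 + €0.67 + €1.45 + €0.45 = €9.83

€9.83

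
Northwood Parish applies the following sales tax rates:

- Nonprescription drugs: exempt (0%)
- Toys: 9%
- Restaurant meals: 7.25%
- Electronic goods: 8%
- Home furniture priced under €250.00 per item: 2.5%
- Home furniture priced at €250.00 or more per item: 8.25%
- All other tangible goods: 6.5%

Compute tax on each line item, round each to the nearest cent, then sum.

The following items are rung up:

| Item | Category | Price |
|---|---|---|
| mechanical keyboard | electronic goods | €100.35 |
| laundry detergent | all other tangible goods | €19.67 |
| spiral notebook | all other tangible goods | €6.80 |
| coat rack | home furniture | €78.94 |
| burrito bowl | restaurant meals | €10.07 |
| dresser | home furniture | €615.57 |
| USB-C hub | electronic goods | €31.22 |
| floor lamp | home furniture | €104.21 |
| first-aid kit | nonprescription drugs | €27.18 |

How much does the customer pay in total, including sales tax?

€1062.35

Mechanical keyboard €100.35: electronic goods → 8% → €8.03
Laundry detergent €19.67: all other tangible goods → 6.5% → €1.28
Spiral notebook €6.80: all other tangible goods → 6.5% → €0.44
Coat rack €78.94: home furniture, under €250.00 → 2.5% → €1.97
Burrito bowl €10.07: restaurant meals → 7.25% → €0.73
Dresser €615.57: home furniture, €250.00 or more → 8.25% → €50.78
USB-C hub €31.22: electronic goods → 8% → €2.50
Floor lamp €104.21: home furniture, under €250.00 → 2.5% → €2.61
First-aid kit €27.18: nonprescription drugs → 0% → €0.00
Subtotal = €994.01; tax = €68.34; total due = €1062.35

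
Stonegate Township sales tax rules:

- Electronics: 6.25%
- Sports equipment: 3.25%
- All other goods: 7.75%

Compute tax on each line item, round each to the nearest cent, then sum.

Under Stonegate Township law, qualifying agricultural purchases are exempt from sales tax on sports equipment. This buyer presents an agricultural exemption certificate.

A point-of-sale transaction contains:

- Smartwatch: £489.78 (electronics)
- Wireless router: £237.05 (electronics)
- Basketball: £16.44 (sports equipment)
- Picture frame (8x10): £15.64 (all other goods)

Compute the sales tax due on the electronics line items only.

£45.43

Smartwatch £489.78: electronics → 6.25% → £30.61
Wireless router £237.05: electronics → 6.25% → £14.82
Tax on electronics = £30.61 + £14.82 = £45.43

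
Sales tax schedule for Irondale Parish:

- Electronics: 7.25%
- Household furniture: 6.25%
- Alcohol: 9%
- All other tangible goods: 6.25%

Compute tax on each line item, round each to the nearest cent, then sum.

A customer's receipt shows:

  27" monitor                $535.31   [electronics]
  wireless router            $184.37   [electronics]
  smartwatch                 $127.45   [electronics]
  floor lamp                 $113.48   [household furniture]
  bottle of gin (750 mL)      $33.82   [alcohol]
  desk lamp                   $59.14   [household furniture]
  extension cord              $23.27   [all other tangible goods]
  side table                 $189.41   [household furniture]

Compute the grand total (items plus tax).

27" monitor $535.31: electronics → 7.25% → $38.81
Wireless router $184.37: electronics → 7.25% → $13.37
Smartwatch $127.45: electronics → 7.25% → $9.24
Floor lamp $113.48: household furniture → 6.25% → $7.09
Bottle of gin (750 mL) $33.82: alcohol → 9% → $3.04
Desk lamp $59.14: household furniture → 6.25% → $3.70
Extension cord $23.27: all other tangible goods → 6.25% → $1.45
Side table $189.41: household furniture → 6.25% → $11.84
Subtotal = $1266.25; tax = $88.54; total due = $1354.79

$1354.79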